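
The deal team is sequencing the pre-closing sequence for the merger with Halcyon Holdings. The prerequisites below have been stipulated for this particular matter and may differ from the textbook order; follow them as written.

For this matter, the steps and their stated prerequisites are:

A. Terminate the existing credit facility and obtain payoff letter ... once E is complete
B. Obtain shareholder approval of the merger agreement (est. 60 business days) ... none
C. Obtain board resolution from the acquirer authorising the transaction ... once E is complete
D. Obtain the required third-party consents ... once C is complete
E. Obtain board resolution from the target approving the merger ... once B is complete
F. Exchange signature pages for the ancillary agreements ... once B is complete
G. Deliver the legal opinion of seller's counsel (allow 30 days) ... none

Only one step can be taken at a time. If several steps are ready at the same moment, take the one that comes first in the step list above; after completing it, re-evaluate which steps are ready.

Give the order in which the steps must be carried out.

B, E, A, C, D, F, G

B and G have no prerequisites; B is listed earlier, so B is first.
E and F now also ready, so the ready set is {E, F, G}; E is listed earlier → E.
A and C now also ready, so the ready set is {A, C, F, G}; A is listed earlier → A.
Ready: C, F and G. C is listed earlier → C.
Now D, F and G have their prerequisites met. D is listed earlier, so D next.
Now F and G have their prerequisites met. F is listed earlier, so F next.
G is the only step now ready → G.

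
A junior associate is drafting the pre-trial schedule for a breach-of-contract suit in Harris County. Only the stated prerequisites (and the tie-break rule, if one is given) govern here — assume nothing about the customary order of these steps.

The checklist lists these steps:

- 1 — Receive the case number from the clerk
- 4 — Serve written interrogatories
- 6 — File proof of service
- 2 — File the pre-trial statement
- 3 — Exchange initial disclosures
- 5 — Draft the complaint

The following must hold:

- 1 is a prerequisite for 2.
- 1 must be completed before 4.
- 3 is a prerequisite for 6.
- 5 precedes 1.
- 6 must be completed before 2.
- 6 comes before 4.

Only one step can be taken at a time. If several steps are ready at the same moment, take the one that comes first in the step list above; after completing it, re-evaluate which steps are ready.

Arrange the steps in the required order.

Nothing is required for 3 and 5. 3 is listed earlier → 3 first.
6 now also ready, so the ready set is {6, 5}; 6 is listed earlier → 6.
Next only 5 has its prerequisites met → 5.
1 needed 5, now all done → 1.
4 and 2 are both available; 4 is listed earlier → 4.
2 is the only step now ready → 2.

3, 6, 5, 1, 4, 2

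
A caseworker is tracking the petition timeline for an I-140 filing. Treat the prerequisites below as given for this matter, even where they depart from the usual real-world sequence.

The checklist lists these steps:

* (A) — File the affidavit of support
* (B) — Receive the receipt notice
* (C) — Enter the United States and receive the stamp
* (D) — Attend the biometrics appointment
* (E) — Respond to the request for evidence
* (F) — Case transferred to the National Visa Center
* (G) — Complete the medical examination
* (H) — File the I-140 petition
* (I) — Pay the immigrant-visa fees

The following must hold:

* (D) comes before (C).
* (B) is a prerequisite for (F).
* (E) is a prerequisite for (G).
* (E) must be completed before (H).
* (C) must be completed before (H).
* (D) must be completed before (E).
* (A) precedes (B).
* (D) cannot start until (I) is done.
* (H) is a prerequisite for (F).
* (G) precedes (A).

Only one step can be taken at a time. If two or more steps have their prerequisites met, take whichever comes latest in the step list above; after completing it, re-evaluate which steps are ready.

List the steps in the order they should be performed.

(I) (D) (E) (G) (C) (H) (A) (B) (F)

(I) has no prerequisites → (I) first.
That leaves (D) as the only ready step → (D).
(E) and (C) are both available; (E) is listed later → (E).
(G) now also ready, so the ready set is {(G), (C)}; (G) is listed later → (G).
Now (C) and (A) have their prerequisites met. (C) is listed later, so (C) next.
Now (H) and (A) have their prerequisites met. (H) is listed later, so (H) next.
That leaves (A) as the only ready step → (A).
(B) is the only step now ready → (B).
(F) needed (H) and (B), now all done → (F).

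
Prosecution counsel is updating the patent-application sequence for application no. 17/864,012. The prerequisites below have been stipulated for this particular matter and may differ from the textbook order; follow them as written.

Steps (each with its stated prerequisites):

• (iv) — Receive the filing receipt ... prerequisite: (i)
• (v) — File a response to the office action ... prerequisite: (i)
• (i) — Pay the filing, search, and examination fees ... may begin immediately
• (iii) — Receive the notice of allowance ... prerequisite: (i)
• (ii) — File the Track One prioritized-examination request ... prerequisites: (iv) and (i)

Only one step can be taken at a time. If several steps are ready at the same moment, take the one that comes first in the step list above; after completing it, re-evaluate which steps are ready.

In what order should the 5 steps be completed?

(i) → (iv) → (v) → (iii) → (ii)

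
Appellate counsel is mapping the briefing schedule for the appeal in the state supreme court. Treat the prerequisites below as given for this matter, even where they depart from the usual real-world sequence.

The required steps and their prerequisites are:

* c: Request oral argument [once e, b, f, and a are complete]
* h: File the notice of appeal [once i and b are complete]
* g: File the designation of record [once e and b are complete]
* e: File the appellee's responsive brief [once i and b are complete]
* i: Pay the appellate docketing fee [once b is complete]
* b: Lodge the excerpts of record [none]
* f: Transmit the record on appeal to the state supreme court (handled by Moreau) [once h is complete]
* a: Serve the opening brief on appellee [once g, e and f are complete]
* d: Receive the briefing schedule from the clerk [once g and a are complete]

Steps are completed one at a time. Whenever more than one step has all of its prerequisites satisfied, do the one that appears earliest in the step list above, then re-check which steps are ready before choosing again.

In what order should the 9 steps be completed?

b i h e g f a c d

b has no prerequisites → b first.
i is the only step now ready → i.
Ready: h and e. h is listed earlier → h.
Ready: e and f. e is listed earlier → e.
g now also ready, so the ready set is {g, f}; g is listed earlier → g.
f needed h, now all done → f.
That leaves a as the only ready step → a.
Ready: c and d. c is listed earlier → c.
d is the only step now ready → d.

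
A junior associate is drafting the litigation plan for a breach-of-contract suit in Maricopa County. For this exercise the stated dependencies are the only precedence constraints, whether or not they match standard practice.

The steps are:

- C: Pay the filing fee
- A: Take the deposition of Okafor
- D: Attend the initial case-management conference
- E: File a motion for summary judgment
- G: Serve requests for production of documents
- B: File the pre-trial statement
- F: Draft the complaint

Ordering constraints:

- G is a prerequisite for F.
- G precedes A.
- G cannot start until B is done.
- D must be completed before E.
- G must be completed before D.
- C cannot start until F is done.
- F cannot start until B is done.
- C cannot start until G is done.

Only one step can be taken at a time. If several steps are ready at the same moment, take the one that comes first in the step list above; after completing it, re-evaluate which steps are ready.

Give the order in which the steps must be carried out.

Only B has no prerequisites, so it is first.
Next only G has its prerequisites met → G.
A, D and F are all available; A is listed earlier → A.
D and F are both available; D is listed earlier → D.
Ready: E and F. E is listed earlier → E.
F needed G and B, now all done → F.
Next only C has its prerequisites met → C.

B, G, A, D, E, F, C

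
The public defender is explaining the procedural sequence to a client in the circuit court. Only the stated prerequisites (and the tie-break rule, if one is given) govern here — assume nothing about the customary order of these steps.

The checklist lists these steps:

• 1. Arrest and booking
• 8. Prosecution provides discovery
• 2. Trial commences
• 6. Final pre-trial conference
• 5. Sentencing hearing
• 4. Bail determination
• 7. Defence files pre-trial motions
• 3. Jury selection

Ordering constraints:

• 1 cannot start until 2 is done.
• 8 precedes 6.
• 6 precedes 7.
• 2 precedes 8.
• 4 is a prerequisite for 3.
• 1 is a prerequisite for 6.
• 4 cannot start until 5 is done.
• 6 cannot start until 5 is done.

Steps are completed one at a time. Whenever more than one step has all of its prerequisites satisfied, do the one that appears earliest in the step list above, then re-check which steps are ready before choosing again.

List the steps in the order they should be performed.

Nothing is required for 2 and 5. 2 is listed earlier → 2 first.
Now 1, 8 and 5 have their prerequisites met. 1 is listed earlier, so 1 next.
Ready: 8 and 5. 8 is listed earlier → 8.
Next only 5 has its prerequisites met → 5.
Now 6 and 4 have their prerequisites met. 6 is listed earlier, so 6 next.
4 and 7 are both available; 4 is listed earlier → 4.
Now 7 and 3 have their prerequisites met. 7 is listed earlier, so 7 next.
3 needed 4, now all done → 3.

2 → 1 → 8 → 5 → 6 → 4 → 7 → 3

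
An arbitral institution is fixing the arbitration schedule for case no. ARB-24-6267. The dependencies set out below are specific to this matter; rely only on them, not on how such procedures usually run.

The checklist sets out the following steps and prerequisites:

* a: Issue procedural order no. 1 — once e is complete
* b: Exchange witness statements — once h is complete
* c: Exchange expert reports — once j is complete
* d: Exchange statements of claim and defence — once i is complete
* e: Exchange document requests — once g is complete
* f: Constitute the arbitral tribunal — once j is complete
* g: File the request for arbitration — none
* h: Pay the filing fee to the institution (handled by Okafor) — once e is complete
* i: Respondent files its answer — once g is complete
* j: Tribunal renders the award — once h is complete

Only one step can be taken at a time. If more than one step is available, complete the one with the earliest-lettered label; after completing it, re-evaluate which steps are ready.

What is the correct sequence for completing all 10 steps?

g is the only step with nothing outstanding, so it goes first.
e and i are both available; e has the earlier label → e.
a and h now also ready, so the ready set is {a, h, i}; a has the earlier label → a.
Ready: h and i. h has the earlier label → h.
Ready: b, i and j. b has the earlier label → b.
i and j are both available; i has the earlier label → i.
d and j are both available; d has the earlier label → d.
Next only j has its prerequisites met → j.
Ready: c and f. c has the earlier label → c.
That leaves f as the only ready step → f.

g, e, a, h, b, i, d, j, c, f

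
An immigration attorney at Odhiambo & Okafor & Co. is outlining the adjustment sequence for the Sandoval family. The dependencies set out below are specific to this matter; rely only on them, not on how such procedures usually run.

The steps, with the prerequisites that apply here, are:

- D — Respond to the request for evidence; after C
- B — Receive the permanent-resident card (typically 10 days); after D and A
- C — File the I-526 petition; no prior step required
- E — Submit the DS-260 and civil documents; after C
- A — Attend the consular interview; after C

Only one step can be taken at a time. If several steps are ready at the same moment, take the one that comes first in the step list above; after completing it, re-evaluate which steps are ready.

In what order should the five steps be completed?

C, D, E, A, B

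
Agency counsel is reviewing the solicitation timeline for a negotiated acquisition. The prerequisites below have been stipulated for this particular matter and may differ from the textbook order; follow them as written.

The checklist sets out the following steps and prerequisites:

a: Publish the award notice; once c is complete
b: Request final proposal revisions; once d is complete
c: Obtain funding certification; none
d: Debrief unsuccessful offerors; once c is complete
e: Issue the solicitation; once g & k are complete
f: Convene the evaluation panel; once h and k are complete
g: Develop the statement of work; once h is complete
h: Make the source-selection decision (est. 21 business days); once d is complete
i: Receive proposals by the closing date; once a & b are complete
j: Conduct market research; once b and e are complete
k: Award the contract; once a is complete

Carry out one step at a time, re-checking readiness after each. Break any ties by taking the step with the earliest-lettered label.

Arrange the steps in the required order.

c, a, d, b, h, g, i, k, e, f, j

Only c has no prerequisites, so it is first.
Now a and d have their prerequisites met. a has the earlier label, so a next.
d and k are both available; d has the earlier label → d.
Ready: b, h and k. b has the earlier label → b.
i now also ready, so the ready set is {h, i, k}; h has the earlier label → h.
Now g, i and k have their prerequisites met. g has the earlier label, so g next.
i and k are both available; i has the earlier label → i.
k needed a, now all done → k.
Ready: e and f. e has the earlier label → e.
j now also ready, so the ready set is {f, j}; f has the earlier label → f.
That leaves j as the only ready step → j.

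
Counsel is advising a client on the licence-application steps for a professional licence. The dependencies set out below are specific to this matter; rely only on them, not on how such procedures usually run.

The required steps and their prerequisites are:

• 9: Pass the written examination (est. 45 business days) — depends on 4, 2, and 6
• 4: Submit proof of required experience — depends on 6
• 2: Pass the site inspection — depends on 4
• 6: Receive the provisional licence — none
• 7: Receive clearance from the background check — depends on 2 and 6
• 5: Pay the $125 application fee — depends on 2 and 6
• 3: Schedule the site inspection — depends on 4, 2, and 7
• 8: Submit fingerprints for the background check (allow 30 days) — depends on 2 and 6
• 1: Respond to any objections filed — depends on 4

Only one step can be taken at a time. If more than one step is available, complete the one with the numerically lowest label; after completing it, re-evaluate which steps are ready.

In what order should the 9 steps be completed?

6 4 1 2 5 7 3 8 9

6 has no prerequisites → 6 first.
4 is the only step now ready → 4.
1 and 2 are both available; 1 has the earlier label → 1.
2 is the only step now ready → 2.
Ready: 5, 7, 8 and 9. 5 has the earlier label → 5.
7, 8 and 9 are all available; 7 has the earlier label → 7.
3, 8 and 9 are all available; 3 has the earlier label → 3.
Now 8 and 9 have their prerequisites met. 8 has the earlier label, so 8 next.
9 needed 2, 4 and 6, now all done → 9.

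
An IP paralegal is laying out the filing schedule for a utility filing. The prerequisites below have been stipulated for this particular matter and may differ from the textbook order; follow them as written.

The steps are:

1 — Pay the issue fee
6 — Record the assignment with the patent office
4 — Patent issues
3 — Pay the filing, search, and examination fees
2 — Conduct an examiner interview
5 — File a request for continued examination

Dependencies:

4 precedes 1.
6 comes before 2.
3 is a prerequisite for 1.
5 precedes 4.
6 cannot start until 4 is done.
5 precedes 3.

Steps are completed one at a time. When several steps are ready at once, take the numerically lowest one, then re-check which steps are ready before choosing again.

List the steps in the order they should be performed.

5 → 3 → 4 → 1 → 6 → 2

5 is the only step with nothing outstanding, so it goes first.
Ready: 3 and 4. 3 has the earlier label → 3.
Next only 4 has its prerequisites met → 4.
Now 1 and 6 have their prerequisites met. 1 has the earlier label, so 1 next.
That leaves 6 as the only ready step → 6.
Next only 2 has its prerequisites met → 2.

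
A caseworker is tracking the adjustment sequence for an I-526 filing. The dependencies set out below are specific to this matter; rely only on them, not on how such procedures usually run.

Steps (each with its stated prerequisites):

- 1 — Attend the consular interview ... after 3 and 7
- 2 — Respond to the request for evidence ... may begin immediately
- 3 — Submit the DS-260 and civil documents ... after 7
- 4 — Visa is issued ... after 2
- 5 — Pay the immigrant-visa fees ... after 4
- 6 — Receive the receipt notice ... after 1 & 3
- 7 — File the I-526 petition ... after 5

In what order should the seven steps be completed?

2 has no prerequisites → 2 first.
4 needed 2, now all done → 4.
5 is the only step now ready → 5.
Next only 7 has its prerequisites met → 7.
3 is the only step now ready → 3.
1 needed 3 and 7, now all done → 1.
6 is the only step now ready → 6.

2 → 4 → 5 → 7 → 3 → 1 → 6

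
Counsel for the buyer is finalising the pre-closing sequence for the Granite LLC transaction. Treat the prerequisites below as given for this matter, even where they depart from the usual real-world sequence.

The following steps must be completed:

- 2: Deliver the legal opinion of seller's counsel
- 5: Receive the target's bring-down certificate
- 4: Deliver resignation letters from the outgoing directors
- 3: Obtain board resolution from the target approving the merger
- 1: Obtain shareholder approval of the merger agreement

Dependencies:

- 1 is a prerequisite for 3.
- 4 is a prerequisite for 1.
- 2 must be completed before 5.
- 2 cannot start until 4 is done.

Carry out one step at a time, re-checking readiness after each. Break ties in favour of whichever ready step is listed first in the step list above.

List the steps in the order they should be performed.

4, 2, 5, 1, 3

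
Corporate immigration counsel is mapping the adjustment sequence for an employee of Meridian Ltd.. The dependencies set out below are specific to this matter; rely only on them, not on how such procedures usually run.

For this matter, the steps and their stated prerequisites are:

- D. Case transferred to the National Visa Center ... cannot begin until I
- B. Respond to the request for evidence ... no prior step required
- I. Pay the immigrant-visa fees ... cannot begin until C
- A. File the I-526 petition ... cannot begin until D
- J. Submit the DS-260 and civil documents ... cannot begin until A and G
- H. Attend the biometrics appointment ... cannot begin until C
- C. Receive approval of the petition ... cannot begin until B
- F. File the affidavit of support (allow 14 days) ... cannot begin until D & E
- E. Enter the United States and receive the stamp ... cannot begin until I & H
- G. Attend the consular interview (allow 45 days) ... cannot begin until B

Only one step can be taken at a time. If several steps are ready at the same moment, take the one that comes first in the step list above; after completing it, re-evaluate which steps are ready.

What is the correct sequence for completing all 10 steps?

B, C, I, D, A, H, E, F, G, J

Only B has no prerequisites, so it is first.
Ready: C and G. C is listed earlier → C.
I and H now also ready, so the ready set is {I, H, G}; I is listed earlier → I.
D now also ready, so the ready set is {D, H, G}; D is listed earlier → D.
A, H and G are all available; A is listed earlier → A.
Ready: H and G. H is listed earlier → H.
E and G are both available; E is listed earlier → E.
F now also ready, so the ready set is {F, G}; F is listed earlier → F.
G needed B, now all done → G.
J needed A and G, now all done → J.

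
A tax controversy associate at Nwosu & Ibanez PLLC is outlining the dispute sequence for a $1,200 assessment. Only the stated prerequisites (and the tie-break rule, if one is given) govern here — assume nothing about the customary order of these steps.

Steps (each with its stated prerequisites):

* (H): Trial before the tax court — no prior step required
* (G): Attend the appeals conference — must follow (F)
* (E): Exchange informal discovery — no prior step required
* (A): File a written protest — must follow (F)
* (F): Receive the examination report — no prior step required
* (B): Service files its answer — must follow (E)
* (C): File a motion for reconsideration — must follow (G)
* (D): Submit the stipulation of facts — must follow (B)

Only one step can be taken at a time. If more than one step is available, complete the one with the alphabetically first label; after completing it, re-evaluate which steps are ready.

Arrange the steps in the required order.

(E), (F) and (H) have no prerequisites; (E) has the earlier label, so (E) is first.
Ready: (B), (F) and (H). (B) has the earlier label → (B).
Ready: (D), (F) and (H). (D) has the earlier label → (D).
Ready: (F) and (H). (F) has the earlier label → (F).
Now (A), (G) and (H) have their prerequisites met. (A) has the earlier label, so (A) next.
Ready: (G) and (H). (G) has the earlier label → (G).
Now (C) and (H) have their prerequisites met. (C) has the earlier label, so (C) next.
Next only (H) has its prerequisites met → (H).

(E), (B), (D), (F), (A), (G), (C), (H)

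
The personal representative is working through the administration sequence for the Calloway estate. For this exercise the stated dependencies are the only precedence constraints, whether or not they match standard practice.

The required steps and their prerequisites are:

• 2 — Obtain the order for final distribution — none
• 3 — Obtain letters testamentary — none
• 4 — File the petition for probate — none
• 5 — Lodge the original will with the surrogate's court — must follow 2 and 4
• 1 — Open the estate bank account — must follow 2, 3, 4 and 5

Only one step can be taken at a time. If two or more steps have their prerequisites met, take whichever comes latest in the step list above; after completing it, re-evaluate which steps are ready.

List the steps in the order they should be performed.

4, 3 and 2 have no prerequisites; 4 is listed later, so 4 is first.
3 and 2 are both available; 3 is listed later → 3.
2 is the only step now ready → 2.
5 is the only step now ready → 5.
That leaves 1 as the only ready step → 1.

4 3 2 5 1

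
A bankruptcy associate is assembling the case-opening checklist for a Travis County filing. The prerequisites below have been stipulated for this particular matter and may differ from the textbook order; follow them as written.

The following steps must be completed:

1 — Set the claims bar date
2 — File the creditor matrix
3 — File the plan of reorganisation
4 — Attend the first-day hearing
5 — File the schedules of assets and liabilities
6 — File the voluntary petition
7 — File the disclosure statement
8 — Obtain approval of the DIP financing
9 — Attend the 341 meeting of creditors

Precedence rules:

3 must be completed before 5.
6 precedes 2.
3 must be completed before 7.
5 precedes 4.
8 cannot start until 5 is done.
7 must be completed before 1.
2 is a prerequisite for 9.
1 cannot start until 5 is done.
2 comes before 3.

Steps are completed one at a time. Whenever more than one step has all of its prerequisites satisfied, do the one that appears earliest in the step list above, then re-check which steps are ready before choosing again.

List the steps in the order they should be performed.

6, 2, 3, 5, 4, 7, 1, 8, 9

6 has no prerequisites → 6 first.
2 is the only step now ready → 2.
Ready: 3 and 9. 3 is listed earlier → 3.
5 and 7 now also ready, so the ready set is {5, 7, 9}; 5 is listed earlier → 5.
4 and 8 now also ready, so the ready set is {4, 7, 8, 9}; 4 is listed earlier → 4.
7, 8 and 9 are all available; 7 is listed earlier → 7.
Now 1, 8 and 9 have their prerequisites met. 1 is listed earlier, so 1 next.
Ready: 8 and 9. 8 is listed earlier → 8.
9 needed 2, now all done → 9.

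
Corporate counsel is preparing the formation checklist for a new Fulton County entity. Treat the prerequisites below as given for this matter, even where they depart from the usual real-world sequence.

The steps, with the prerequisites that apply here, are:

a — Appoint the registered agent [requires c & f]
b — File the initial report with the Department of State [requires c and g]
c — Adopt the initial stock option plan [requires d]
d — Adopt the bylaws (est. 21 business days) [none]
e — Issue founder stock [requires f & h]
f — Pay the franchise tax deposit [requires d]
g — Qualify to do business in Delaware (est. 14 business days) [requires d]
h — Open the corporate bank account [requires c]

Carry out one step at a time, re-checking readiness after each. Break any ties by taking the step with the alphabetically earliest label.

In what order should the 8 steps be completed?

d has no prerequisites → d first.
Ready: c, f and g. c has the earlier label → c.
h now also ready, so the ready set is {f, g, h}; f has the earlier label → f.
a now also ready, so the ready set is {a, g, h}; a has the earlier label → a.
Ready: g and h. g has the earlier label → g.
Now b and h have their prerequisites met. b has the earlier label, so b next.
That leaves h as the only ready step → h.
e is the only step now ready → e.

d, c, f, a, g, b, h, e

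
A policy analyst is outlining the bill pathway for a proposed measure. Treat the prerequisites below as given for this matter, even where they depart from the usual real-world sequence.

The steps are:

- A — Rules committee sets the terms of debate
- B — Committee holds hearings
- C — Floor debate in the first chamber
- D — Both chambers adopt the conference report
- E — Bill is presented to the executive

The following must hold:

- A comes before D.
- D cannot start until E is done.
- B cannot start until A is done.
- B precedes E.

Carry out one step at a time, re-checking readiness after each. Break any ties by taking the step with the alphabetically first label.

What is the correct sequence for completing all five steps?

A → B → C → E → D

Nothing is required for A and C. A has the earlier label → A first.
B now also ready, so the ready set is {B, C}; B has the earlier label → B.
C and E are both available; C has the earlier label → C.
That leaves E as the only ready step → E.
D needed A and E, now all done → D.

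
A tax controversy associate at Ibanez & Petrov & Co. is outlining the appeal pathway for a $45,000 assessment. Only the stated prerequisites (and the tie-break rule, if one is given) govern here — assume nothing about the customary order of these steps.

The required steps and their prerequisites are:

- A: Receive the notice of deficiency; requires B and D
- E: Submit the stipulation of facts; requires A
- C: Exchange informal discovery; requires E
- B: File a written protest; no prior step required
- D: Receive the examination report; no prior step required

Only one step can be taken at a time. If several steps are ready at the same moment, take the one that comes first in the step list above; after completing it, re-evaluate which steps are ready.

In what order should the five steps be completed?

B, D, A, E, C

Nothing is required for B and D. B is listed earlier → B first.
Next only D has its prerequisites met → D.
A needed B and D, now all done → A.
E is the only step now ready → E.
C needed E, now all done → C.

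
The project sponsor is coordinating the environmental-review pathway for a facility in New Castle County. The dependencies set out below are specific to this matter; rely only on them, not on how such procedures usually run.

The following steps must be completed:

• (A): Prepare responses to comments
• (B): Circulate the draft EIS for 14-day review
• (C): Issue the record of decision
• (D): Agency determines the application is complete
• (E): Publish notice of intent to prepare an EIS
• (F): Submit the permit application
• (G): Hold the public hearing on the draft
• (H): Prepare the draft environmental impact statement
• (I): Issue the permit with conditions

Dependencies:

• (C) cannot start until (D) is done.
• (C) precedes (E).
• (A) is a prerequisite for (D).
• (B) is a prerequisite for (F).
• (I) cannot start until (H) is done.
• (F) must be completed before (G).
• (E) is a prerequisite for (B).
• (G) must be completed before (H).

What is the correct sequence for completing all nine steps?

(A) (D) (C) (E) (B) (F) (G) (H) (I)

(A) is the only step with nothing outstanding, so it goes first.
Next only (D) has its prerequisites met → (D).
(C) needed (D), now all done → (C).
Next only (E) has its prerequisites met → (E).
That leaves (B) as the only ready step → (B).
That leaves (F) as the only ready step → (F).
Next only (G) has its prerequisites met → (G).
Next only (H) has its prerequisites met → (H).
(I) needed (H), now all done → (I).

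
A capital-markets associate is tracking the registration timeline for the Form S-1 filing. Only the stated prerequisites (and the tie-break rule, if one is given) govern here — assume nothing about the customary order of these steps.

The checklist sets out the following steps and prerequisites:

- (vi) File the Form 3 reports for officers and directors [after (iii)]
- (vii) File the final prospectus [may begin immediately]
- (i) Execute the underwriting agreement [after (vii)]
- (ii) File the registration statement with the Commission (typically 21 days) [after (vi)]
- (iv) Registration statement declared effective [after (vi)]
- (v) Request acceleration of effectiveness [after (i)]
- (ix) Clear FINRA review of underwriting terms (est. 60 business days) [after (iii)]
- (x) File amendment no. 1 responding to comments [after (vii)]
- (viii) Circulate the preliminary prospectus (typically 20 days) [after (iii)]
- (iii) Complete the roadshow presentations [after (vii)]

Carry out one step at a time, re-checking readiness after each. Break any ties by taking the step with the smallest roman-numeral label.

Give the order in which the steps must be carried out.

(vii), (i), (iii), (v), (vi), (ii), (iv), (viii), (ix), (x)

(vii) has no prerequisites → (vii) first.
(i), (iii) and (x) are all available; (i) has the earlier label → (i).
(v) now also ready, so the ready set is {(iii), (v), (x)}; (iii) has the earlier label → (iii).
Now (v), (vi), (viii), (ix) and (x) have their prerequisites met. (v) has the earlier label, so (v) next.
Now (vi), (viii), (ix) and (x) have their prerequisites met. (vi) has the earlier label, so (vi) next.
(ii) and (iv) now also ready, so the ready set is {(ii), (iv), (viii), (ix), (x)}; (ii) has the earlier label → (ii).
(iv), (viii), (ix) and (x) are all available; (iv) has the earlier label → (iv).
Ready: (viii), (ix) and (x). (viii) has the earlier label → (viii).
Ready: (ix) and (x). (ix) has the earlier label → (ix).
(x) needed (vii), now all done → (x).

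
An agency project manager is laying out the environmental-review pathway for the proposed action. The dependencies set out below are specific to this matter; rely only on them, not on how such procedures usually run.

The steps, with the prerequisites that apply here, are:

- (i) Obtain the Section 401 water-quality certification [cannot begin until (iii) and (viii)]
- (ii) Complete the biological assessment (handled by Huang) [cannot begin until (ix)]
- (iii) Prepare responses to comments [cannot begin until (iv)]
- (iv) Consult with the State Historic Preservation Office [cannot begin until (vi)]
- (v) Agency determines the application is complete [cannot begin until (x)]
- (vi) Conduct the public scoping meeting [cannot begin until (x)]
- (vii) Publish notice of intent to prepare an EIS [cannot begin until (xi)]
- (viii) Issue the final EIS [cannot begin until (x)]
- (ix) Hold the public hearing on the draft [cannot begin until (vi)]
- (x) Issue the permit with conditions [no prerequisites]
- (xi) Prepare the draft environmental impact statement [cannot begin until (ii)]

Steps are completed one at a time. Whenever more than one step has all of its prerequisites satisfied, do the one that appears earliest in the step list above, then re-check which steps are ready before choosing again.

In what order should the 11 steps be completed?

(x) is the only step with nothing outstanding, so it goes first.
(v), (vi) and (viii) are all available; (v) is listed earlier → (v).
(vi) and (viii) are both available; (vi) is listed earlier → (vi).
(iv) and (ix) now also ready, so the ready set is {(iv), (viii), (ix)}; (iv) is listed earlier → (iv).
(iii) now also ready, so the ready set is {(iii), (viii), (ix)}; (iii) is listed earlier → (iii).
Ready: (viii) and (ix). (viii) is listed earlier → (viii).
Now (i) and (ix) have their prerequisites met. (i) is listed earlier, so (i) next.
That leaves (ix) as the only ready step → (ix).
Next only (ii) has its prerequisites met → (ii).
Next only (xi) has its prerequisites met → (xi).
(vii) is the only step now ready → (vii).

(x), (v), (vi), (iv), (iii), (viii), (i), (ix), (ii), (xi), (vii)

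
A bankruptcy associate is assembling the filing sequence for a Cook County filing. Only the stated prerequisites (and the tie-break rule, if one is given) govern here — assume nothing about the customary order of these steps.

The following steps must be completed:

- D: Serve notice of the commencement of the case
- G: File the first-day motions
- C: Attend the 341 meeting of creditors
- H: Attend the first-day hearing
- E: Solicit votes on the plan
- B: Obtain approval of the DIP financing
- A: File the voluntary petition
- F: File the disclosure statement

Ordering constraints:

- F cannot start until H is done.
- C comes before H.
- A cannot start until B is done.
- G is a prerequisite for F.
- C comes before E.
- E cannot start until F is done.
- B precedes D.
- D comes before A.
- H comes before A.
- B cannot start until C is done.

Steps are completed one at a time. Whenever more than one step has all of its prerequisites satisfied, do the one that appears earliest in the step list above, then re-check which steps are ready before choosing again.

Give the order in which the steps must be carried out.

Nothing is required for G and C. G is listed earlier → G first.
C is the only step now ready → C.
H and B are both available; H is listed earlier → H.
F now also ready, so the ready set is {B, F}; B is listed earlier → B.
Now D and F have their prerequisites met. D is listed earlier, so D next.
A now also ready, so the ready set is {A, F}; A is listed earlier → A.
That leaves F as the only ready step → F.
E needed C and F, now all done → E.

G, C, H, B, D, A, F, E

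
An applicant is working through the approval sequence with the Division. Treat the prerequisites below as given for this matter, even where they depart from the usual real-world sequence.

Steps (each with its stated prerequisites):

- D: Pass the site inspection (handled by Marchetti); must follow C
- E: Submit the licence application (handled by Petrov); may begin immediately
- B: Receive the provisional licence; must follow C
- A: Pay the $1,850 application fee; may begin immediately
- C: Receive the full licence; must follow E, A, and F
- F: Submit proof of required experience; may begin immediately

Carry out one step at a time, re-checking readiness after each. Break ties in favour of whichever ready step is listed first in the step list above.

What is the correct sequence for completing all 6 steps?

Nothing is required for E, A and F. E is listed earlier → E first.
Now A and F have their prerequisites met. A is listed earlier, so A next.
F is the only step now ready → F.
C needed E, A and F, now all done → C.
Now D and B have their prerequisites met. D is listed earlier, so D next.
That leaves B as the only ready step → B.

E A F C D B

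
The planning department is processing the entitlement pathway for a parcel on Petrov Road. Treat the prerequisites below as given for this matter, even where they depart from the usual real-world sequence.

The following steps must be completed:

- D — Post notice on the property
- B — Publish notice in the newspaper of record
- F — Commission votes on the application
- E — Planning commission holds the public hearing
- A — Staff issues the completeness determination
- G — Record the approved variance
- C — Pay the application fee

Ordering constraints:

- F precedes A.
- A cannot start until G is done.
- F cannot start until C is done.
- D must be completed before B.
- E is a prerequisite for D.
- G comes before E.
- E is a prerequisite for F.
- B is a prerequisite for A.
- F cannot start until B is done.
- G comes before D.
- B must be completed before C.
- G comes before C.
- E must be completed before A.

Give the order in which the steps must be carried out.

G is the only step with nothing outstanding, so it goes first.
Next only E has its prerequisites met → E.
D is the only step now ready → D.
That leaves B as the only ready step → B.
Next only C has its prerequisites met → C.
That leaves F as the only ready step → F.
That leaves A as the only ready step → A.

G → E → D → B → C → F → A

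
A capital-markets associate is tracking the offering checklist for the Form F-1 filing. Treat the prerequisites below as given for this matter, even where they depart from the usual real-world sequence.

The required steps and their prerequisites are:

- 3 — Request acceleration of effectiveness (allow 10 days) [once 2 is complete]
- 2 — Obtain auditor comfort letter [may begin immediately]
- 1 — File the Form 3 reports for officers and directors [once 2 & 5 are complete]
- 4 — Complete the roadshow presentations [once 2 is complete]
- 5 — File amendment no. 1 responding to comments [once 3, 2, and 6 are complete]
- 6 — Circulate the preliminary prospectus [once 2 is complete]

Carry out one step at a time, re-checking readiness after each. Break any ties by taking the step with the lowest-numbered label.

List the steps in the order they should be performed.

2 has no prerequisites → 2 first.
Now 3, 4 and 6 have their prerequisites met. 3 has the earlier label, so 3 next.
4 and 6 are both available; 4 has the earlier label → 4.
6 is the only step now ready → 6.
5 needed 2, 3 and 6, now all done → 5.
1 needed 2 and 5, now all done → 1.

2, 3, 4, 6, 5, 1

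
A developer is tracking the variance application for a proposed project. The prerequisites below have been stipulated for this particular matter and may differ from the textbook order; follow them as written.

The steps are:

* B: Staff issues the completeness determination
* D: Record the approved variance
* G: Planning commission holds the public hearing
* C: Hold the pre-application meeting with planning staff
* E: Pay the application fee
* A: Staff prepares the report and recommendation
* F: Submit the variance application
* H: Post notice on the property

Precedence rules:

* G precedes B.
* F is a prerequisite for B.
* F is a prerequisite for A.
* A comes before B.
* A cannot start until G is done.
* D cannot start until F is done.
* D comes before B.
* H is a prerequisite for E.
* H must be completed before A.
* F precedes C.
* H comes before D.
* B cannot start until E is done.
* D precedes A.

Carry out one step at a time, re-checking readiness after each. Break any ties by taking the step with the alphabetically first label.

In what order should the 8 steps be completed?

Nothing is required for F, G and H. F has the earlier label → F first.
C now also ready, so the ready set is {C, G, H}; C has the earlier label → C.
Ready: G and H. G has the earlier label → G.
Next only H has its prerequisites met → H.
Now D and E have their prerequisites met. D has the earlier label, so D next.
Ready: A and E. A has the earlier label → A.
E is the only step now ready → E.
B is the only step now ready → B.

F → C → G → H → D → A → E → B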